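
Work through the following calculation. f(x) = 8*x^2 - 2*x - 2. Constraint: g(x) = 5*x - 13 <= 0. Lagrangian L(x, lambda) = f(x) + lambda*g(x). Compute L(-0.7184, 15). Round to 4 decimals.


Step 1: Evaluate f(x).
f(-0.7184) = 8*(-0.7184)^2 - 2*(-0.7184) - 2 = 3.5656
Step 2: Evaluate g(x).
g(-0.7184) = 5*-0.7184 - 13 = -16.592
Step 3: Compute Lagrangian.
L = 3.5656 + 15*-16.592 = -245.3144


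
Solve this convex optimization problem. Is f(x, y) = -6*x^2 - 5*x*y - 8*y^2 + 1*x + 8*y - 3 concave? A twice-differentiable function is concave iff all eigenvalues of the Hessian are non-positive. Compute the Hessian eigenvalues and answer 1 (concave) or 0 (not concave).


The Hessian of f(x,y) = -6*x^2 - 5*x*y - 8*y^2 + 1*x + 8*y - 3 is:
H = [[-12, -5], [-5, -16]]
Trace = -12 - 16 = -28
Determinant = -12*-16 - (-5)^2 = 167
Discriminant = (-28)^2 - 4*167 = 116.0
Eigenvalues: lambda_1 = -19.3852, lambda_2 = -8.6148
The function is concave.

1


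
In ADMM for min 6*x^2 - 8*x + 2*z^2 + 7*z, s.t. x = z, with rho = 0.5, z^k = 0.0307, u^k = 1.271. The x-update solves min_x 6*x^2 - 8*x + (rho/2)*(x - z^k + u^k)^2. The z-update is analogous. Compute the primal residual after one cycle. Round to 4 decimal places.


ADMM iteration with rho = 0.5, z^k = 0.0307, u^k = 1.271
Step 1: x-update.
Minimize 6*x^2 - 8*x + (0.5/2)*(x - 0.0307 + 1.271)^2
FOC: (2*6 + 0.5)*x = 8 + 0.5*(0.0307 - 1.271)
x^{k+1} = 0.5904
Step 2: z-update.
Minimize 2*z^2 + 7*z + (0.5/2)*(0.5904 - z + 1.271)^2
FOC: (2*2 + 0.5)*z = -7 + 0.5*(0.5904 + 1.271)
z^{k+1} = -1.3487
Step 3: u-update.
u^{k+1} = 1.271 + 0.5904 + 1.3487 = 3.2101
Step 4: Primal residual = |0.5904 + 1.3487| = 1.9391


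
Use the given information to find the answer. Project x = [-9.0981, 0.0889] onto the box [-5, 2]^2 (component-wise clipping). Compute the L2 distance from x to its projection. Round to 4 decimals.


Project each component onto [-5, 2].
clip(-9.0981) = -5.0, clip(0.0889) = 0.0889
Projection = [-5.0, 0.0889]
Squared diffs: [16.7944, 0.0]
Distance = sqrt(16.7944) = 4.0981


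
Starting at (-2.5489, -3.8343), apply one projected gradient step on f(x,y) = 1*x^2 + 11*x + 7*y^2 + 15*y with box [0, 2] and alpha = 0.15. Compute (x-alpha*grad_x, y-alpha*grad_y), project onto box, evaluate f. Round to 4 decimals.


Step 1: Compute gradient at (-2.5489, -3.8343).
grad_x = 2*1*-2.5489 + 11 = 5.9022
grad_y = 2*7*-3.8343 + 15 = -38.6802
Step 2: Gradient step.
x_raw = -2.5489 - 0.15*5.9022 = -3.4342
y_raw = -3.8343 - 0.15*-38.6802 = 1.9677
Step 3: Project onto [0, 2].
x_proj = clip(-3.4342) = 0.0
y_proj = clip(1.9677) = 1.9677
Step 4: Evaluate f.
f(0.0, 1.9677) = 56.6197


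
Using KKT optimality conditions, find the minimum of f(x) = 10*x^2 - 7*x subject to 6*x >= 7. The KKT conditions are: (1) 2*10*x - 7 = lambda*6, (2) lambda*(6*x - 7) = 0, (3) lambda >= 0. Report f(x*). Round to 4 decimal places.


Step 1: Try lambda = 0 (constraint inactive).
x_unc = 7/(2*10) = 0.35
Check: 6*0.35 = 2.1 < 7 -- violated!
Step 2: Constraint must be active: 6*x = 7
x* = 7/6 = 1.1667 (rounded; the exact value 7/6 is used below)
lambda = (2*10*(7/6) - 7)/6 = 2.7222
Step 3: Compute optimal value.
f(x*) = 10*(7/6)^2 - 7*(7/6) = 5.4444


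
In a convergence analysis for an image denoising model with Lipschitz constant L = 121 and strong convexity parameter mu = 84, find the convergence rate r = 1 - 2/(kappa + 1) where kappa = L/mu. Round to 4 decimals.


Step 1: Compute the condition number.
kappa = L/mu = 121/84 = 1.4405
Step 2: Compute the convergence rate.
r = 1 - 2/(kappa + 1) = 1 - 2*mu/(L + mu) = (L - mu)/(L + mu) = 37/205 = 0.1805


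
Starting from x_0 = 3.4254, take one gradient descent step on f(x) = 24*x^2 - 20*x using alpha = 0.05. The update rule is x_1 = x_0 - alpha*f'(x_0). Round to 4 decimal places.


We compute the gradient at x_0 and apply the update.
f'(x) = 48*x - 20
f'(3.4254) = 48*3.4254 - 20 = 144.4192
x_1 = 3.4254 - 0.05*144.4192 = -3.7956


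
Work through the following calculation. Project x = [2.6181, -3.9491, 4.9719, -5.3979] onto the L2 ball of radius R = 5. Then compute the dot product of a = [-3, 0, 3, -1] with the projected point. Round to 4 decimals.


Step 1: Compute ||x|| (intermediates to 6 decimals).
||x|| = sqrt(2.6181^2 + (-3.9491)^2 + 4.9719^2 + (-5.3979)^2) = 8.735385
Step 2: Project.
Since ||x|| > R, scale = R/||x|| = 5/8.735385 = 0.572385, proj(x) = scale * x
proj(x) = [1.498561, -2.260406, 2.845841, -3.089677]
Step 3: Dot product.
a^T * proj(x) = -3*1.498561 + 0*(-2.260406) + 3*2.845841 - 1*(-3.089677) = 7.1315


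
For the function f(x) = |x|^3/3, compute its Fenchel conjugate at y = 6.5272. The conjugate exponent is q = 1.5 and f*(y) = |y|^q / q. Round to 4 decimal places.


The conjugate exponent q satisfies 1/p + 1/q = 1.
p = 3, so q = 3/(3 - 1) = 1.5
|y|^q = 6.5272^1.5 = 16.6759
f*(6.5272) = 16.6759 / 1.5 = 11.1173


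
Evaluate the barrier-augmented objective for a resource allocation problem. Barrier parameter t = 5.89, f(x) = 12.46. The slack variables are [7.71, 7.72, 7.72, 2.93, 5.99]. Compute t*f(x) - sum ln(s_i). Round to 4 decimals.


Step 1: Compute log-barrier.
ln values: [2.0425, 2.0438, 2.0438, 1.075, 1.7901]
phi = -(2.0425 + 2.0438 + 2.0438 + 1.075 + 1.7901) = -8.9952
Step 2: Compute augmented objective.
t*f(x) = 5.89*12.46 = 73.3894
Total = 73.3894 - 8.9952 = 64.3942


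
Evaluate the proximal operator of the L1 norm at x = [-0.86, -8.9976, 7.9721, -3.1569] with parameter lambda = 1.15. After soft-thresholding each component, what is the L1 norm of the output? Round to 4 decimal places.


Soft-thresholding with lambda = 1.15:
prox(-0.86) = sign(-0.86)*max(|-0.86| - 1.15, 0) = 0.0
prox(-8.9976) = sign(-8.9976)*max(|-8.9976| - 1.15, 0) = -7.8476
prox(7.9721) = sign(7.9721)*max(|7.9721| - 1.15, 0) = 6.8221
prox(-3.1569) = sign(-3.1569)*max(|-3.1569| - 1.15, 0) = -2.0069
prox(x) = [0.0, -7.8476, 6.8221, -2.0069]
||prox(x)||_1 = 0.0 + 7.8476 + 6.8221 + 2.0069 = 16.6766


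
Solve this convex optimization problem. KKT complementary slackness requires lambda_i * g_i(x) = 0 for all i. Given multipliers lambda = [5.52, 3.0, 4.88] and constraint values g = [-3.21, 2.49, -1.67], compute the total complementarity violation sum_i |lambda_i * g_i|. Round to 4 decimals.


KKT complementary slackness check:
lambda_1 * g_1 = 5.52 * -3.21 = -17.7192
lambda_2 * g_2 = 3.0 * 2.49 = 7.47
lambda_3 * g_3 = 4.88 * -1.67 = -8.1496
Total violation = 17.7192 + 7.47 + 8.1496 = 33.3388


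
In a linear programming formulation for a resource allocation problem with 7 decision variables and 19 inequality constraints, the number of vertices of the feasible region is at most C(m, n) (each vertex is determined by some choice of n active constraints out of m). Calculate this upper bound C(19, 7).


Each vertex corresponds to some choice of n active constraints out of m, so the number of vertices is at most C(m, n) = m! / (n!(m-n)!).
m = 19, n = 7
Numerator: 19 * 18 * 17 * 16 * 15 * 14 * 13
Denominator: 7! = 5040
C(19, 7) = 50388


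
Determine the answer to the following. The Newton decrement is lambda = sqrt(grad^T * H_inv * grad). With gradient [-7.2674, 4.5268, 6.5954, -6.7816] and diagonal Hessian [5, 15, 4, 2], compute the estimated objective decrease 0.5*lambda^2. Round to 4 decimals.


Step 1: H is diagonal, so H^(-1) * g = [-1.4535, 0.3018, 1.6489, -3.3908].
Step 2: g^T H^(-1) g = sum_i g_i^2 / H_ii
  = (-7.2674)^2/5 + (4.5268)^2/15 + (6.5954)^2/4 + (-6.7816)^2/2
  = 10.563 + 1.3661 + 10.8748 + 22.995 = 45.799
Step 3: Objective decrease = 0.5 * g^T H^(-1) g = 22.8995


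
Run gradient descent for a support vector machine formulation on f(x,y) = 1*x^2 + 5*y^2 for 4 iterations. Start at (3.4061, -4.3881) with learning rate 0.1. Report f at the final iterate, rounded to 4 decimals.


Gradient descent on f(x,y) = 1*x^2 + 5*y^2.
Starting point: (3.4061, -4.3881), alpha = 0.1
Step 1: grad_x = 2*1*3.4061 = 6.8122, grad_y = 2*5*-4.3881 = -43.881
  x_1 = 3.4061 - 0.1*6.8122 = 2.7249
  y_1 = -4.3881 - 0.1*-43.881 = 0.0
Step 2: grad_x = 2*1*2.7249 = 5.4498, grad_y = 2*5*0.0 = 0.0
  x_2 = 2.7249 - 0.1*5.4498 = 2.1799
  y_2 = 0.0 - 0.1*0.0 = 0.0
Step 3: grad_x = 2*1*2.1799 = 4.3598, grad_y = 2*5*0.0 = 0.0
  x_3 = 2.1799 - 0.1*4.3598 = 1.7439
  y_3 = 0.0 - 0.1*0.0 = 0.0
Step 4: grad_x = 2*1*1.7439 = 3.4878, grad_y = 2*5*0.0 = 0.0
  x_4 = 1.7439 - 0.1*3.4878 = 1.3951
  y_4 = 0.0 - 0.1*0.0 = 0.0
f(1.3951, 0.0) = 1*1.3951^2 + 5*0.0^2 = 1.9464


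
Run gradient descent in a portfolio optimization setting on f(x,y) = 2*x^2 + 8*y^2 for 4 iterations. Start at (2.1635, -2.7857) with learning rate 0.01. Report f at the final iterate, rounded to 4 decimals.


Gradient descent on f(x,y) = 2*x^2 + 8*y^2.
Starting point: (2.1635, -2.7857), alpha = 0.01
Step 1: grad_x = 2*2*2.1635 = 8.654, grad_y = 2*8*-2.7857 = -44.5712
  x_1 = 2.1635 - 0.01*8.654 = 2.077
  y_1 = -2.7857 - 0.01*-44.5712 = -2.34
Step 2: grad_x = 2*2*2.077 = 8.3078, grad_y = 2*8*-2.34 = -37.4398
  x_2 = 2.077 - 0.01*8.3078 = 1.9939
  y_2 = -2.34 - 0.01*-37.4398 = -1.9656
Step 3: grad_x = 2*2*1.9939 = 7.9755, grad_y = 2*8*-1.9656 = -31.4494
  x_3 = 1.9939 - 0.01*7.9755 = 1.9141
  y_3 = -1.9656 - 0.01*-31.4494 = -1.6511
Step 4: grad_x = 2*2*1.9141 = 7.6565, grad_y = 2*8*-1.6511 = -26.4175
  x_4 = 1.9141 - 0.01*7.6565 = 1.8376
  y_4 = -1.6511 - 0.01*-26.4175 = -1.3869
f(1.8376, -1.3869) = 2*1.8376^2 + 8*(-1.3869)^2 = 22.1416


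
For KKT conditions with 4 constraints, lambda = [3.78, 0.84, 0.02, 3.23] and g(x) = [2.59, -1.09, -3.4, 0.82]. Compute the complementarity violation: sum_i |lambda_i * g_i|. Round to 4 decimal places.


KKT complementary slackness check:
lambda_1 * g_1 = 3.78 * 2.59 = 9.7902
lambda_2 * g_2 = 0.84 * -1.09 = -0.9156
lambda_3 * g_3 = 0.02 * -3.4 = -0.068
lambda_4 * g_4 = 3.23 * 0.82 = 2.6486
Total violation = 9.7902 + 0.9156 + 0.068 + 2.6486 = 13.4224


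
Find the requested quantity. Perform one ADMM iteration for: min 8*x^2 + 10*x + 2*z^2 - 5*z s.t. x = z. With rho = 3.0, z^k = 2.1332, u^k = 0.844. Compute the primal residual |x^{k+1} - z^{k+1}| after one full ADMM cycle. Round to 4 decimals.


ADMM iteration with rho = 3.0, z^k = 2.1332, u^k = 0.844
Step 1: x-update.
Minimize 8*x^2 + 10*x + (3.0/2)*(x - 2.1332 + 0.844)^2
FOC: (2*8 + 3.0)*x = -10 + 3.0*(2.1332 - 0.844)
x^{k+1} = -0.3228
Step 2: z-update.
Minimize 2*z^2 - 5*z + (3.0/2)*(-0.3228 - z + 0.844)^2
FOC: (2*2 + 3.0)*z = 5 + 3.0*(-0.3228 + 0.844)
z^{k+1} = 0.9377
Step 3: u-update.
u^{k+1} = 0.844 - 0.3228 - 0.9377 = -0.4164
Step 4: Primal residual = |-0.3228 - 0.9377| = 1.2604


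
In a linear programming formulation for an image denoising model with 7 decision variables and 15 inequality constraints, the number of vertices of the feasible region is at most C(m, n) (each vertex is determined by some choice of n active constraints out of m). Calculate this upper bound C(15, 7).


Each vertex corresponds to some choice of n active constraints out of m, so the number of vertices is at most C(m, n) = m! / (n!(m-n)!).
m = 15, n = 7
Numerator: 15 * 14 * 13 * 12 * 11 * 10 * 9
Denominator: 7! = 5040
C(15, 7) = 6435


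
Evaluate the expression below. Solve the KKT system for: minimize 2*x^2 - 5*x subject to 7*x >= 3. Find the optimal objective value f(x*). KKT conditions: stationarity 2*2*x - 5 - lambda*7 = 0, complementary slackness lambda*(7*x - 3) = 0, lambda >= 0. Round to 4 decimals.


Step 1: Try lambda = 0 (constraint inactive).
Stationarity: 2*2*x - 5 = 0
x* = 5/(2*2) = 1.25
Check constraint: 7*1.25 = 8.75 >= 3 -- satisfied.
Step 2: Compute optimal value.
f(x*) = 2*1.25^2 - 5*1.25 = -3.125


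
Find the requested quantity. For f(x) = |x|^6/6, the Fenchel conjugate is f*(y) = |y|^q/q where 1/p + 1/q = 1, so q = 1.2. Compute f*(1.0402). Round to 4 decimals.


The conjugate exponent q satisfies 1/p + 1/q = 1.
p = 6, so q = 6/(6 - 1) = 1.2
|y|^q = 1.0402^1.2 = 1.0484
f*(1.0402) = 1.0484 / 1.2 = 0.8737


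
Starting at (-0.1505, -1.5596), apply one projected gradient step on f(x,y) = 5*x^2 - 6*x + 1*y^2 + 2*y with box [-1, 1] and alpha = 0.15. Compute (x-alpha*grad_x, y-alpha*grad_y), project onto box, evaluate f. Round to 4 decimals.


Step 1: Compute gradient at (-0.1505, -1.5596).
grad_x = 2*5*-0.1505 - 6 = -7.505
grad_y = 2*1*-1.5596 + 2 = -1.1192
Step 2: Gradient step.
x_raw = -0.1505 - 0.15*-7.505 = 0.9753
y_raw = -1.5596 - 0.15*-1.1192 = -1.3917
Step 3: Project onto [-1, 1].
x_proj = clip(0.9753) = 0.9753
y_proj = clip(-1.3917) = -1.0
Step 4: Evaluate f.
f(0.9753, -1.0) = -2.0959


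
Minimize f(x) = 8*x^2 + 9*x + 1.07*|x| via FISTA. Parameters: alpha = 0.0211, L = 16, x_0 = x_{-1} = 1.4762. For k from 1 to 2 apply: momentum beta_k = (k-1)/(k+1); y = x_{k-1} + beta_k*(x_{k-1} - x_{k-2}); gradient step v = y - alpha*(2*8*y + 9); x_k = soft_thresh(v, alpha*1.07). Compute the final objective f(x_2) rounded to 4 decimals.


FISTA on f(x) = 8*x^2 + 9*x + 1.07*|x|
L = 16, alpha = 0.0211
Iteration 1: beta = 0.0, y = 1.4762 + 0.0*(1.4762 - 1.4762) = 1.4762
  grad(y) = 32.6192, v = y - alpha*grad = 0.7879
  prox(v) = soft_thresh(0.7879, 0.0226) = 0.7654
Iteration 2: beta = 0.3333, y = 0.7654 + 0.3333*(0.7654 - 1.4762) = 0.5284
  grad(y) = 17.4546, v = y - alpha*grad = 0.1601
  prox(v) = soft_thresh(0.1601, 0.0226) = 0.1375
f(x_2) = 8*0.1375^2 + 9*0.1375 + 1.07*|0.1375| = 1.5364


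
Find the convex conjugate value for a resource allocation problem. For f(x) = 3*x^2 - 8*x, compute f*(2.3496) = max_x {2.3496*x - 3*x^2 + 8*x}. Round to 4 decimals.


f*(y) = sup_x {y*x - a*x^2 - b*x} = sup_x {(y-b)*x - a*x^2}
FOC: (y - b) - 2a*x = 0 => x* = (y - b)/(2a)
x* = (2.3496 + 8)/(2*3) = 1.7249
f*(2.3496) = (y-b)^2/(4a) = (2.3496 + 8)^2/(4*3)
= 107.1142/12 = 8.9262


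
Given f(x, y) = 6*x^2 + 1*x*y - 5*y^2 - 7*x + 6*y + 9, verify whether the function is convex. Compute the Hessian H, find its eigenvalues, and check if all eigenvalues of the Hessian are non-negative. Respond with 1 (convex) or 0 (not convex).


The Hessian of f(x,y) = 6*x^2 + 1*x*y - 5*y^2 - 7*x + 6*y + 9 is:
H = [[12, 1], [1, -10]]
Trace = 12 - 10 = 2
Determinant = 12*-10 - (1)^2 = -121
Discriminant = (2)^2 - 4*-121 = 488.0
Eigenvalues: lambda_1 = -10.0454, lambda_2 = 12.0454
The function is not convex.

0


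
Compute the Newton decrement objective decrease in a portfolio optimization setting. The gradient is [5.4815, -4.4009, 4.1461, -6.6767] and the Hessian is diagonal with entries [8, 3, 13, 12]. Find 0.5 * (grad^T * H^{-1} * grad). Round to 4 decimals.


Step 1: H is diagonal, so H^(-1) * g = [0.6852, -1.467, 0.3189, -0.5564].
Step 2: g^T H^(-1) g = sum_i g_i^2 / H_ii
  = (5.4815)^2/8 + (-4.4009)^2/3 + (4.1461)^2/13 + (-6.6767)^2/12
  = 3.7559 + 6.456 + 1.3223 + 3.7149 = 15.249
Step 3: Objective decrease = 0.5 * g^T H^(-1) g = 7.6245


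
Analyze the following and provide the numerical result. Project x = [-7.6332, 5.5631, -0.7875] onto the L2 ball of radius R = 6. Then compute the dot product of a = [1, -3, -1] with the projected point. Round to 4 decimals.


Step 1: Compute ||x|| (intermediates to 6 decimals).
||x|| = sqrt((-7.6332)^2 + 5.5631^2 + (-0.7875)^2) = 9.478079
Step 2: Project.
Since ||x|| > R, scale = R/||x|| = 6/9.478079 = 0.63304, proj(x) = scale * x
proj(x) = [-4.832121, 3.521665, -0.498519]
Step 3: Dot product.
a^T * proj(x) = 1*(-4.832121) - 3*3.521665 - 1*(-0.498519) = -14.8986


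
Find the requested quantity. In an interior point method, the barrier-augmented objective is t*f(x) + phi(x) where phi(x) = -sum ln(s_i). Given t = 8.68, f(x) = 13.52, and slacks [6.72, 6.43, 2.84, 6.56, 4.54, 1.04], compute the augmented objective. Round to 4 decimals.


Step 1: Compute log-barrier.
ln values: [1.9051, 1.861, 1.0438, 1.881, 1.5129, 0.0392]
phi = -(1.9051 + 1.861 + 1.0438 + 1.881 + 1.5129 + 0.0392) = -8.243
Step 2: Compute augmented objective.
t*f(x) = 8.68*13.52 = 117.3536
Total = 117.3536 - 8.243 = 109.1106


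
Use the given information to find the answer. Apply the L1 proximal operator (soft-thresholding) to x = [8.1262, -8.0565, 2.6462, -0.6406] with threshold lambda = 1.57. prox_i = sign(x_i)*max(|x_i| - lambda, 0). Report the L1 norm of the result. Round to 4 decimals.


Soft-thresholding with lambda = 1.57:
prox(8.1262) = sign(8.1262)*max(|8.1262| - 1.57, 0) = 6.5562
prox(-8.0565) = sign(-8.0565)*max(|-8.0565| - 1.57, 0) = -6.4865
prox(2.6462) = sign(2.6462)*max(|2.6462| - 1.57, 0) = 1.0762
prox(-0.6406) = sign(-0.6406)*max(|-0.6406| - 1.57, 0) = 0.0
prox(x) = [6.5562, -6.4865, 1.0762, 0.0]
||prox(x)||_1 = 6.5562 + 6.4865 + 1.0762 + 0.0 = 14.1189


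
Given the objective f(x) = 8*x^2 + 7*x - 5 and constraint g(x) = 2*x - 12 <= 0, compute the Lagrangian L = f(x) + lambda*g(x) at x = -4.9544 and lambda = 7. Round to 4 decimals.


Step 1: Evaluate f(x).
f(-4.9544) = 8*(-4.9544)^2 + 7*(-4.9544) - 5 = 156.6878
Step 2: Evaluate g(x).
g(-4.9544) = 2*-4.9544 - 12 = -21.9088
Step 3: Compute Lagrangian.
L = 156.6878 + 7*-21.9088 = 3.3262


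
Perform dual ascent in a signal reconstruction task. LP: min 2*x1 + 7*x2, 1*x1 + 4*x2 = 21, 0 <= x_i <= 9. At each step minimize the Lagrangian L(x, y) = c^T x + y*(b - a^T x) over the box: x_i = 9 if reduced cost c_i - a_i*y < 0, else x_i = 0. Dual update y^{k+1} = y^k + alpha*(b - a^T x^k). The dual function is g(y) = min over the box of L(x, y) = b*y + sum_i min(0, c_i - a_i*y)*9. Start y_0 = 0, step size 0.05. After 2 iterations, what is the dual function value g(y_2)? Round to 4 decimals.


Dual ascent for LP: min 2*x1 + 7*x2, 1*x1 + 4*x2 = 21, 0 <= x_i <= 9
Step 1: y^k = 0.0, reduced costs: (2.0, 7.0)
  x^k = (0.0, 0.0), subgradient = b - a^T x = 21.0
  y^{k+1} = 0.0 + 0.05*21.0 = 1.05
Step 2: y^k = 1.05, reduced costs: (0.95, 2.8)
  x^k = (0.0, 0.0), subgradient = b - a^T x = 21.0
  y^{k+1} = 1.05 + 0.05*21.0 = 2.1
Dual objective at y_2 = 2.1: reduced costs (-0.1, -1.4), box minimizer x = (9.0, 9.0)
g(y_2) = b*y + (c1 - a1*y)*x1 + (c2 - a2*y)*x2 = 21*2.1 + (-0.1)*9.0 + (-1.4)*9.0 = 44.1 - 0.9 - 12.6 = 30.6


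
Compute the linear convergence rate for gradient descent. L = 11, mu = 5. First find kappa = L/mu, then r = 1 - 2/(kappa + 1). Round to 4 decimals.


Step 1: Compute the condition number.
kappa = L/mu = 11/5 = 2.2
Step 2: Compute the convergence rate.
r = 1 - 2/(kappa + 1) = 1 - 2*mu/(L + mu) = (L - mu)/(L + mu) = 6/16 = 0.375


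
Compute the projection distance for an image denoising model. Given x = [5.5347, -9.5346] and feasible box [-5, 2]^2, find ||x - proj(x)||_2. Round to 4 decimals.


Project each component onto [-5, 2].
clip(5.5347) = 2.0, clip(-9.5346) = -5.0
Projection = [2.0, -5.0]
Squared diffs: [12.4941, 20.5626]
Distance = sqrt(33.0567) = 5.7495


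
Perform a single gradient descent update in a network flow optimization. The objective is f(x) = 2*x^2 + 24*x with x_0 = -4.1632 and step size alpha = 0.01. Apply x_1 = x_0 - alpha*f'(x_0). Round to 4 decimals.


We compute the gradient at x_0 and apply the update.
f'(x) = 4*x + 24
f'(-4.1632) = 4*-4.1632 + 24 = 7.3472
x_1 = -4.1632 - 0.01*7.3472 = -4.2367


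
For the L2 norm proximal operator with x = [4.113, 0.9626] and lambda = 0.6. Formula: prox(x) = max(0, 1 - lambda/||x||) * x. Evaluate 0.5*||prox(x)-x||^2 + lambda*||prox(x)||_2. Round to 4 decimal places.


Step 1: Compute ||x||.
||x|| = 4.2241
Step 2: Compute scaling factor.
scale = max(0, 1 - 0.6/4.2241) = 0.858
Step 3: prox(x) = [3.5288, 0.8259]
||prox(x)|| = 3.6241
Step 4: Proximal objective.
0.5*||prox-x||^2 = 0.18
lambda*||prox|| = 2.1745
Total = 2.3545


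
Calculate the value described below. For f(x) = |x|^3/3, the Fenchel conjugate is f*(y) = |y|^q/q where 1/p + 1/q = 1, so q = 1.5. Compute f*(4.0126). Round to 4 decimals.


The conjugate exponent q satisfies 1/p + 1/q = 1.
p = 3, so q = 3/(3 - 1) = 1.5
|y|^q = 4.0126^1.5 = 8.0378
f*(4.0126) = 8.0378 / 1.5 = 5.3586


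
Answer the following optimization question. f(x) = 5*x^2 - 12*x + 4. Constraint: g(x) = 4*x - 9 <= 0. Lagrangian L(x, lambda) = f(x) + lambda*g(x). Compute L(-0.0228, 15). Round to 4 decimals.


Step 1: Evaluate f(x).
f(-0.0228) = 5*(-0.0228)^2 - 12*(-0.0228) + 4 = 4.2762
Step 2: Evaluate g(x).
g(-0.0228) = 4*-0.0228 - 9 = -9.0912
Step 3: Compute Lagrangian.
L = 4.2762 + 15*-9.0912 = -132.0918


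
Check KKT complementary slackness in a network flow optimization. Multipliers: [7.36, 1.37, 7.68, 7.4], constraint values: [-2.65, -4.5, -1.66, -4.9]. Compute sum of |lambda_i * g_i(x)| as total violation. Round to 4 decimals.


KKT complementary slackness check:
lambda_1 * g_1 = 7.36 * -2.65 = -19.504
lambda_2 * g_2 = 1.37 * -4.5 = -6.165
lambda_3 * g_3 = 7.68 * -1.66 = -12.7488
lambda_4 * g_4 = 7.4 * -4.9 = -36.26
Total violation = 19.504 + 6.165 + 12.7488 + 36.26 = 74.6778


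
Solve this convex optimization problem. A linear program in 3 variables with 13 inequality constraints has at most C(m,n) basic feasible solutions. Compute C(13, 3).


Each vertex corresponds to some choice of n active constraints out of m, so the number of vertices is at most C(m, n) = m! / (n!(m-n)!).
m = 13, n = 3
Numerator: 13 * 12 * 11
Denominator: 3! = 6
C(13, 3) = 286


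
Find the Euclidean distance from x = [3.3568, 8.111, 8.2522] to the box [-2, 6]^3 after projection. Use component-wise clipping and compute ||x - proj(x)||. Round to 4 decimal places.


Project each component onto [-2, 6].
clip(3.3568) = 3.3568, clip(8.111) = 6.0, clip(8.2522) = 6.0
Projection = [3.3568, 6.0, 6.0]
Squared diffs: [0.0, 4.4563, 5.0724]
Distance = sqrt(9.5287) = 3.0869


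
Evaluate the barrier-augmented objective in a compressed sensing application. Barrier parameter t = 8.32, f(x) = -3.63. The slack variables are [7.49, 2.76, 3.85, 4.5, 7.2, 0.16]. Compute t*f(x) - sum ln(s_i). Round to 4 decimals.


Step 1: Compute log-barrier.
ln values: [2.0136, 1.0152, 1.3481, 1.5041, 1.9741, -1.8326]
phi = -(2.0136 + 1.0152 + 1.3481 + 1.5041 + 1.9741 - 1.8326) = -6.0224
Step 2: Compute augmented objective.
t*f(x) = 8.32*-3.63 = -30.2016
Total = -30.2016 - 6.0224 = -36.224


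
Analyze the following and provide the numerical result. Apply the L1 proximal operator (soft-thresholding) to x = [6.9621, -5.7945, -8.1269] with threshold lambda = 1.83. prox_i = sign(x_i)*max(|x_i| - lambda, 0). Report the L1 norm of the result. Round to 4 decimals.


Soft-thresholding with lambda = 1.83:
prox(6.9621) = sign(6.9621)*max(|6.9621| - 1.83, 0) = 5.1321
prox(-5.7945) = sign(-5.7945)*max(|-5.7945| - 1.83, 0) = -3.9645
prox(-8.1269) = sign(-8.1269)*max(|-8.1269| - 1.83, 0) = -6.2969
prox(x) = [5.1321, -3.9645, -6.2969]
||prox(x)||_1 = 5.1321 + 3.9645 + 6.2969 = 15.3935


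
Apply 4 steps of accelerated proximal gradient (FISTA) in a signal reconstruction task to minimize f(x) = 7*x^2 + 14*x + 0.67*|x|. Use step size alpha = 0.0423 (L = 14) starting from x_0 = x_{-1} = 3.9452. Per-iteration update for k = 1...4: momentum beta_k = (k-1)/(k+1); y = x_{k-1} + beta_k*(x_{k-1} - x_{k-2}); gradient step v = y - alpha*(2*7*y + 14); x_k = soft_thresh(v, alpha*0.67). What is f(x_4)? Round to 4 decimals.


FISTA on f(x) = 7*x^2 + 14*x + 0.67*|x|
L = 14, alpha = 0.0423
Iteration 1: beta = 0.0, y = 3.9452 + 0.0*(3.9452 - 3.9452) = 3.9452
  grad(y) = 69.2328, v = y - alpha*grad = 1.0167
  prox(v) = soft_thresh(1.0167, 0.0283) = 0.9883
Iteration 2: beta = 0.3333, y = 0.9883 + 0.3333*(0.9883 - 3.9452) = 0.0027
  grad(y) = 14.0375, v = y - alpha*grad = -0.5911
  prox(v) = soft_thresh(-0.5911, 0.0283) = -0.5628
Iteration 3: beta = 0.5, y = -0.5628 + 0.5*(-0.5628 - 0.9883) = -1.3383
  grad(y) = -4.7363, v = y - alpha*grad = -1.138
  prox(v) = soft_thresh(-1.138, 0.0283) = -1.1096
Iteration 4: beta = 0.6, y = -1.1096 + 0.6*(-1.1096 + 0.5628) = -1.4377
  grad(y) = -6.1282, v = y - alpha*grad = -1.1785
  prox(v) = soft_thresh(-1.1785, 0.0283) = -1.1502
f(x_4) = 7*(-1.1502)^2 + 14*(-1.1502) + 0.67*|-1.1502| = -6.0715


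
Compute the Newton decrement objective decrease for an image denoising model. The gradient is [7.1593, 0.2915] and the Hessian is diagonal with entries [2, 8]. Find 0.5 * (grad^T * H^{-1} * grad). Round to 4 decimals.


Step 1: H is diagonal, so H^(-1) * g = [3.5797, 0.0364].
Step 2: g^T H^(-1) g = sum_i g_i^2 / H_ii
  = (7.1593)^2/2 + (0.2915)^2/8
  = 25.6278 + 0.0106 = 25.6384
Step 3: Objective decrease = 0.5 * g^T H^(-1) g = 12.8192


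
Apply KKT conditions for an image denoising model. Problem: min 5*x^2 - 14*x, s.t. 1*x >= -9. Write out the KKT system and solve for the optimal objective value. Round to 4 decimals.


Step 1: Try lambda = 0 (constraint inactive).
Stationarity: 2*5*x - 14 = 0
x* = 14/(2*5) = 1.4
Check constraint: 1*1.4 = 1.4 >= -9 -- satisfied.
Step 2: Compute optimal value.
f(x*) = 5*1.4^2 - 14*1.4 = -9.8


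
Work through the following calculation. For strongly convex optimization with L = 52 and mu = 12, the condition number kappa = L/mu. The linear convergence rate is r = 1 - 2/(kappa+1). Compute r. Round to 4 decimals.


Step 1: Compute the condition number.
kappa = L/mu = 52/12 = 4.3333
Step 2: Compute the convergence rate.
r = 1 - 2/(kappa + 1) = 1 - 2*mu/(L + mu) = (L - mu)/(L + mu) = 40/64 = 0.625


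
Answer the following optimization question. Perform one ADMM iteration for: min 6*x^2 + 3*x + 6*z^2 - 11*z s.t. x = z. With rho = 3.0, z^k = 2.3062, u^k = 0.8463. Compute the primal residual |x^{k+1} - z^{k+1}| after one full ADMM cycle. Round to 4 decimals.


ADMM iteration with rho = 3.0, z^k = 2.3062, u^k = 0.8463
Step 1: x-update.
Minimize 6*x^2 + 3*x + (3.0/2)*(x - 2.3062 + 0.8463)^2
FOC: (2*6 + 3.0)*x = -3 + 3.0*(2.3062 - 0.8463)
x^{k+1} = 0.092
Step 2: z-update.
Minimize 6*z^2 - 11*z + (3.0/2)*(0.092 - z + 0.8463)^2
FOC: (2*6 + 3.0)*z = 11 + 3.0*(0.092 + 0.8463)
z^{k+1} = 0.921
Step 3: u-update.
u^{k+1} = 0.8463 + 0.092 - 0.921 = 0.0173
Step 4: Primal residual = |0.092 - 0.921| = 0.829


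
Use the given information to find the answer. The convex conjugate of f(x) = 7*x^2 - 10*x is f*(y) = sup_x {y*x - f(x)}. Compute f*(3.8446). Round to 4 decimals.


f*(y) = sup_x {y*x - a*x^2 - b*x} = sup_x {(y-b)*x - a*x^2}
FOC: (y - b) - 2a*x = 0 => x* = (y - b)/(2a)
x* = (3.8446 + 10)/(2*7) = 0.9889
f*(3.8446) = (y-b)^2/(4a) = (3.8446 + 10)^2/(4*7)
= 191.6729/28 = 6.8455


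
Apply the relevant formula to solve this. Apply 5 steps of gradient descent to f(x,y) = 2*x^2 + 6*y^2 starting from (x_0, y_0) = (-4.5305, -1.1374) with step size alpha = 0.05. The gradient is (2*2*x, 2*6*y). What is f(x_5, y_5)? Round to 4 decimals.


Gradient descent on f(x,y) = 2*x^2 + 6*y^2.
Starting point: (-4.5305, -1.1374), alpha = 0.05
Step 1: grad_x = 2*2*-4.5305 = -18.122, grad_y = 2*6*-1.1374 = -13.6488
  x_1 = -4.5305 - 0.05*-18.122 = -3.6244
  y_1 = -1.1374 - 0.05*-13.6488 = -0.455
Step 2: grad_x = 2*2*-3.6244 = -14.4976, grad_y = 2*6*-0.455 = -5.4595
  x_2 = -3.6244 - 0.05*-14.4976 = -2.8995
  y_2 = -0.455 - 0.05*-5.4595 = -0.182
Step 3: grad_x = 2*2*-2.8995 = -11.5981, grad_y = 2*6*-0.182 = -2.1838
  x_3 = -2.8995 - 0.05*-11.5981 = -2.3196
  y_3 = -0.182 - 0.05*-2.1838 = -0.0728
Step 4: grad_x = 2*2*-2.3196 = -9.2785, grad_y = 2*6*-0.0728 = -0.8735
  x_4 = -2.3196 - 0.05*-9.2785 = -1.8557
  y_4 = -0.0728 - 0.05*-0.8735 = -0.0291
Step 5: grad_x = 2*2*-1.8557 = -7.4228, grad_y = 2*6*-0.0291 = -0.3494
  x_5 = -1.8557 - 0.05*-7.4228 = -1.4846
  y_5 = -0.0291 - 0.05*-0.3494 = -0.0116
f(-1.4846, -0.0116) = 2*(-1.4846)^2 + 6*(-0.0116)^2 = 4.4086


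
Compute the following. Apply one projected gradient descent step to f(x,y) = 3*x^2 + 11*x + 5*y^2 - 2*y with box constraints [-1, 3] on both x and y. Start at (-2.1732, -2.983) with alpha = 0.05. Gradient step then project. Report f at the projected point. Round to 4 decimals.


Step 1: Compute gradient at (-2.1732, -2.983).
grad_x = 2*3*-2.1732 + 11 = -2.0392
grad_y = 2*5*-2.983 - 2 = -31.83
Step 2: Gradient step.
x_raw = -2.1732 - 0.05*-2.0392 = -2.0712
y_raw = -2.983 - 0.05*-31.83 = -1.3915
Step 3: Project onto [-1, 3].
x_proj = clip(-2.0712) = -1.0
y_proj = clip(-1.3915) = -1.0
Step 4: Evaluate f.
f(-1.0, -1.0) = -1.0


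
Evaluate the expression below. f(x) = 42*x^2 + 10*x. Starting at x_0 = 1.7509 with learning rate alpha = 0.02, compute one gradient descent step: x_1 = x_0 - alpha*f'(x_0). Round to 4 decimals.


We compute the gradient at x_0 and apply the update.
f'(x) = 84*x + 10
f'(1.7509) = 84*1.7509 + 10 = 157.0756
x_1 = 1.7509 - 0.02*157.0756 = -1.3906


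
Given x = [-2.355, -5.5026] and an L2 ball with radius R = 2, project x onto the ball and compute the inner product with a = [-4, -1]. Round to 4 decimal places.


Step 1: Compute ||x|| (intermediates to 6 decimals).
||x|| = sqrt((-2.355)^2 + (-5.5026)^2) = 5.985368
Step 2: Project.
Since ||x|| > R, scale = R/||x|| = 2/5.985368 = 0.334148, proj(x) = scale * x
proj(x) = [-0.786919, -1.838683]
Step 3: Dot product.
a^T * proj(x) = -4*(-0.786919) - 1*(-1.838683) = 4.9864


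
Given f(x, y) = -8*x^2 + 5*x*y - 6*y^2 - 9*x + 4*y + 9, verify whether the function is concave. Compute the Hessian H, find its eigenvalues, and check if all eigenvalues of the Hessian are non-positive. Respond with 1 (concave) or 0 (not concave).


The Hessian of f(x,y) = -8*x^2 + 5*x*y - 6*y^2 - 9*x + 4*y + 9 is:
H = [[-16, 5], [5, -12]]
Trace = -16 - 12 = -28
Determinant = -16*-12 - (5)^2 = 167
Discriminant = (-28)^2 - 4*167 = 116.0
Eigenvalues: lambda_1 = -19.3852, lambda_2 = -8.6148
The function is concave.

1


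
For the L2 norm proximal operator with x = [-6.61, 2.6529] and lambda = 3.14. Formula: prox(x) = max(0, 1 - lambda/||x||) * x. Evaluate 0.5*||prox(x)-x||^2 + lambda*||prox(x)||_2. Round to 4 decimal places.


Step 1: Compute ||x||.
||x|| = 7.1225
Step 2: Compute scaling factor.
scale = max(0, 1 - 3.14/7.1225) = 0.5591
Step 3: prox(x) = [-3.6959, 1.4834]
||prox(x)|| = 3.9825
Step 4: Proximal objective.
0.5*||prox-x||^2 = 4.9298
lambda*||prox|| = 12.5051
Total = 17.4348


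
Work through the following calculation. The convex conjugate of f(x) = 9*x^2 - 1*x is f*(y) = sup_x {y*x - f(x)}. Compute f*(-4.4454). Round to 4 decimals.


f*(y) = sup_x {y*x - a*x^2 - b*x} = sup_x {(y-b)*x - a*x^2}
FOC: (y - b) - 2a*x = 0 => x* = (y - b)/(2a)
x* = (-4.4454 + 1)/(2*9) = -0.1914
f*(-4.4454) = (y-b)^2/(4a) = (-4.4454 + 1)^2/(4*9)
= 11.8708/36 = 0.3297


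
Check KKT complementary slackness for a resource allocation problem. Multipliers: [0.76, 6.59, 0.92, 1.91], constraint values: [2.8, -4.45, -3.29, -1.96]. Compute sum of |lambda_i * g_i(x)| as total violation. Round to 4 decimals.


KKT complementary slackness check:
lambda_1 * g_1 = 0.76 * 2.8 = 2.128
lambda_2 * g_2 = 6.59 * -4.45 = -29.3255
lambda_3 * g_3 = 0.92 * -3.29 = -3.0268
lambda_4 * g_4 = 1.91 * -1.96 = -3.7436
Total violation = 2.128 + 29.3255 + 3.0268 + 3.7436 = 38.2239


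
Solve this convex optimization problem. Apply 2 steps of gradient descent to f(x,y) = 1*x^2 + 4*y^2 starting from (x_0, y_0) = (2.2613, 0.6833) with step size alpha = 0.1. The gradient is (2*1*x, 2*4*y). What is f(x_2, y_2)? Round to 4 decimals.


Gradient descent on f(x,y) = 1*x^2 + 4*y^2.
Starting point: (2.2613, 0.6833), alpha = 0.1
Step 1: grad_x = 2*1*2.2613 = 4.5226, grad_y = 2*4*0.6833 = 5.4664
  x_1 = 2.2613 - 0.1*4.5226 = 1.809
  y_1 = 0.6833 - 0.1*5.4664 = 0.1367
Step 2: grad_x = 2*1*1.809 = 3.6181, grad_y = 2*4*0.1367 = 1.0933
  x_2 = 1.809 - 0.1*3.6181 = 1.4472
  y_2 = 0.1367 - 0.1*1.0933 = 0.0273
f(1.4472, 0.0273) = 1*1.4472^2 + 4*0.0273^2 = 2.0975


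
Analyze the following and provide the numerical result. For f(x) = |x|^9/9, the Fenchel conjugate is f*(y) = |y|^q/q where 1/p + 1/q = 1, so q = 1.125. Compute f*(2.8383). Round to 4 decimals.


The conjugate exponent q satisfies 1/p + 1/q = 1.
p = 9, so q = 9/(9 - 1) = 1.125
|y|^q = 2.8383^1.125 = 3.2336
f*(2.8383) = 3.2336 / 1.125 = 2.8743


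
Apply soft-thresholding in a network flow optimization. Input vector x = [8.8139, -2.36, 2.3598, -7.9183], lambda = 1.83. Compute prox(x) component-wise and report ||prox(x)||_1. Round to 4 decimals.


Soft-thresholding with lambda = 1.83:
prox(8.8139) = sign(8.8139)*max(|8.8139| - 1.83, 0) = 6.9839
prox(-2.36) = sign(-2.36)*max(|-2.36| - 1.83, 0) = -0.53
prox(2.3598) = sign(2.3598)*max(|2.3598| - 1.83, 0) = 0.5298
prox(-7.9183) = sign(-7.9183)*max(|-7.9183| - 1.83, 0) = -6.0883
prox(x) = [6.9839, -0.53, 0.5298, -6.0883]
||prox(x)||_1 = 6.9839 + 0.53 + 0.5298 + 6.0883 = 14.132


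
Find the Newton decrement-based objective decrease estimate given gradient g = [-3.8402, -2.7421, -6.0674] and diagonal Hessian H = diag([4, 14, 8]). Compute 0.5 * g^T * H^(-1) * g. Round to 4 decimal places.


Step 1: H is diagonal, so H^(-1) * g = [-0.9601, -0.1959, -0.7584].
Step 2: g^T H^(-1) g = sum_i g_i^2 / H_ii
  = (-3.8402)^2/4 + (-2.7421)^2/14 + (-6.0674)^2/8
  = 3.6868 + 0.5371 + 4.6017 = 8.8255
Step 3: Objective decrease = 0.5 * g^T H^(-1) g = 4.4128


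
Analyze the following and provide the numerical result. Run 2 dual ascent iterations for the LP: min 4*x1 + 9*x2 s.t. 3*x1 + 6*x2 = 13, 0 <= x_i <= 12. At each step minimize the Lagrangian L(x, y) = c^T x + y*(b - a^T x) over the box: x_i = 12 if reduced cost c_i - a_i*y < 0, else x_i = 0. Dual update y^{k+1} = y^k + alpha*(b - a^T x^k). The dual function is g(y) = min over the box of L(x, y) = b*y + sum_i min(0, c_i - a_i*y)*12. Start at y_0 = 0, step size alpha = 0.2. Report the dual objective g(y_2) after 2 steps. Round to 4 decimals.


Dual ascent for LP: min 4*x1 + 9*x2, 3*x1 + 6*x2 = 13, 0 <= x_i <= 12
Step 1: y^k = 0.0, reduced costs: (4.0, 9.0)
  x^k = (0.0, 0.0), subgradient = b - a^T x = 13.0
  y^{k+1} = 0.0 + 0.2*13.0 = 2.6
Step 2: y^k = 2.6, reduced costs: (-3.8, -6.6)
  x^k = (12.0, 12.0), subgradient = b - a^T x = -95.0
  y^{k+1} = 2.6 + 0.2*-95.0 = -16.4
Dual objective at y_2 = -16.4: reduced costs (53.2, 107.4), box minimizer x = (0.0, 0.0)
g(y_2) = b*y + (c1 - a1*y)*x1 + (c2 - a2*y)*x2 = 13*(-16.4) + 53.2*0.0 + 107.4*0.0 = -213.2 + 0.0 + 0.0 = -213.2


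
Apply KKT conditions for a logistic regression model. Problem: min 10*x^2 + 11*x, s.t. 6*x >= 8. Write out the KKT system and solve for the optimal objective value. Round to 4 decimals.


Step 1: Try lambda = 0 (constraint inactive).
x_unc = -11/(2*10) = -0.55
Check: 6*-0.55 = -3.3 < 8 -- violated!
Step 2: Constraint must be active: 6*x = 8
x* = 8/6 = 4/3 = 1.3333 (rounded; the exact value 4/3 is used below)
lambda = (2*10*(4/3) + 11)/6 = 6.2778
Step 3: Compute optimal value.
f(x*) = 10*(4/3)^2 + 11*(4/3) = 32.4444


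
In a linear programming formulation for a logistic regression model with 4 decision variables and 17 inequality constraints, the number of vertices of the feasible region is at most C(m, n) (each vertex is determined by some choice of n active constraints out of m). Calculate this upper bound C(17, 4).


Each vertex corresponds to some choice of n active constraints out of m, so the number of vertices is at most C(m, n) = m! / (n!(m-n)!).
m = 17, n = 4
Numerator: 17 * 16 * 15 * 14
Denominator: 4! = 24
C(17, 4) = 2380


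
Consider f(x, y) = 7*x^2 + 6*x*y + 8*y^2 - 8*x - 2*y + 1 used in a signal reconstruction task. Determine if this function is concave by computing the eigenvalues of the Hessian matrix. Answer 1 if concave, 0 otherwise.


The Hessian of f(x,y) = 7*x^2 + 6*x*y + 8*y^2 - 8*x - 2*y + 1 is:
H = [[14, 6], [6, 16]]
Trace = 14 + 16 = 30
Determinant = 14*16 - (6)^2 = 188
Discriminant = (30)^2 - 4*188 = 148.0
Eigenvalues: lambda_1 = 8.9172, lambda_2 = 21.0828
The function is not concave.

0


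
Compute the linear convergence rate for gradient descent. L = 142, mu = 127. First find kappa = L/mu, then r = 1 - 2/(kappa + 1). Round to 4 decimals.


Step 1: Compute the condition number.
kappa = L/mu = 142/127 = 1.1181
Step 2: Compute the convergence rate.
r = 1 - 2/(kappa + 1) = 1 - 2*mu/(L + mu) = (L - mu)/(L + mu) = 15/269 = 0.0558


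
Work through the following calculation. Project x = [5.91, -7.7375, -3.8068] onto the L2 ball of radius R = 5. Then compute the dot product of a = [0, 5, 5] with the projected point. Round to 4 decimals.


Step 1: Compute ||x|| (intermediates to 6 decimals).
||x|| = sqrt(5.91^2 + (-7.7375)^2 + (-3.8068)^2) = 10.454125
Step 2: Project.
Since ||x|| > R, scale = R/||x|| = 5/10.454125 = 0.47828, proj(x) = scale * x
proj(x) = [2.826635, -3.700692, -1.820716]
Step 3: Dot product.
a^T * proj(x) = 0*2.826635 + 5*(-3.700692) + 5*(-1.820716) = -27.607


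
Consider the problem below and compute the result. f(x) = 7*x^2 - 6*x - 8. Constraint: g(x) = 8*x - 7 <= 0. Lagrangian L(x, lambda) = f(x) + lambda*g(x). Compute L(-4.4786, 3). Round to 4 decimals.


Step 1: Evaluate f(x).
f(-4.4786) = 7*(-4.4786)^2 - 6*(-4.4786) - 8 = 159.2766
Step 2: Evaluate g(x).
g(-4.4786) = 8*-4.4786 - 7 = -42.8288
Step 3: Compute Lagrangian.
L = 159.2766 + 3*-42.8288 = 30.7902


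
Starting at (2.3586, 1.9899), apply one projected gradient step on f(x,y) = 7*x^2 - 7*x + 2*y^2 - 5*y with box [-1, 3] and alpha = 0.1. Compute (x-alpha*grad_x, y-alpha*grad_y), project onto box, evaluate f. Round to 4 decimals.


Step 1: Compute gradient at (2.3586, 1.9899).
grad_x = 2*7*2.3586 - 7 = 26.0204
grad_y = 2*2*1.9899 - 5 = 2.9596
Step 2: Gradient step.
x_raw = 2.3586 - 0.1*26.0204 = -0.2434
y_raw = 1.9899 - 0.1*2.9596 = 1.6939
Step 3: Project onto [-1, 3].
x_proj = clip(-0.2434) = -0.2434
y_proj = clip(1.6939) = 1.6939
Step 4: Evaluate f.
f(-0.2434, 1.6939) = -0.6119


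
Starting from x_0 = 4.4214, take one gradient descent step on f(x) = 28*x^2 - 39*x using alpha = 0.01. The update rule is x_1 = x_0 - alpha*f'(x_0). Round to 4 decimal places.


We compute the gradient at x_0 and apply the update.
f'(x) = 56*x - 39
f'(4.4214) = 56*4.4214 - 39 = 208.5984
x_1 = 4.4214 - 0.01*208.5984 = 2.3354


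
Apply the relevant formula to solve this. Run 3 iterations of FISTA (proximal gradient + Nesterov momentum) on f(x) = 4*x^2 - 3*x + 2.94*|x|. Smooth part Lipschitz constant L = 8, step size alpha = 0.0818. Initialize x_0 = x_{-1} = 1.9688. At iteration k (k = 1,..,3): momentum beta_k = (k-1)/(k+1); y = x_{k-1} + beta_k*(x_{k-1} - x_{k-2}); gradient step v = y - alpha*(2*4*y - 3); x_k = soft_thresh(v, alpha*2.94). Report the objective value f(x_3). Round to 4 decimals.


FISTA on f(x) = 4*x^2 - 3*x + 2.94*|x|
L = 8, alpha = 0.0818
Iteration 1: beta = 0.0, y = 1.9688 + 0.0*(1.9688 - 1.9688) = 1.9688
  grad(y) = 12.7504, v = y - alpha*grad = 0.9258
  prox(v) = soft_thresh(0.9258, 0.2405) = 0.6853
Iteration 2: beta = 0.3333, y = 0.6853 + 0.3333*(0.6853 - 1.9688) = 0.2575
  grad(y) = -0.94, v = y - alpha*grad = 0.3344
  prox(v) = soft_thresh(0.3344, 0.2405) = 0.0939
Iteration 3: beta = 0.5, y = 0.0939 + 0.5*(0.0939 - 0.6853) = -0.2018
  grad(y) = -4.6145, v = y - alpha*grad = 0.1757
  prox(v) = soft_thresh(0.1757, 0.2405) = 0.0
f(x_3) = 4*0.0^2 - 3*0.0 + 2.94*|0.0| = 0.0


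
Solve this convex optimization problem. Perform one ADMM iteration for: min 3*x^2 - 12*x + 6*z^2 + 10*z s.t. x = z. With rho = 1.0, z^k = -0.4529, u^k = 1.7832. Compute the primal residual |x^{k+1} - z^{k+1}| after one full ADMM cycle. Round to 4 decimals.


ADMM iteration with rho = 1.0, z^k = -0.4529, u^k = 1.7832
Step 1: x-update.
Minimize 3*x^2 - 12*x + (1.0/2)*(x + 0.4529 + 1.7832)^2
FOC: (2*3 + 1.0)*x = 12 + 1.0*(-0.4529 - 1.7832)
x^{k+1} = 1.3948
Step 2: z-update.
Minimize 6*z^2 + 10*z + (1.0/2)*(1.3948 - z + 1.7832)^2
FOC: (2*6 + 1.0)*z = -10 + 1.0*(1.3948 + 1.7832)
z^{k+1} = -0.5248
Step 3: u-update.
u^{k+1} = 1.7832 + 1.3948 + 0.5248 = 3.7028
Step 4: Primal residual = |1.3948 + 0.5248| = 1.9196


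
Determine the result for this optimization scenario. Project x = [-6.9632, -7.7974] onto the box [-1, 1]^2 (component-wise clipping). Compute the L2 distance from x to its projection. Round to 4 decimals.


Project each component onto [-1, 1].
clip(-6.9632) = -1.0, clip(-7.7974) = -1.0
Projection = [-1.0, -1.0]
Squared diffs: [35.5598, 46.2046]
Distance = sqrt(81.7644) = 9.0424


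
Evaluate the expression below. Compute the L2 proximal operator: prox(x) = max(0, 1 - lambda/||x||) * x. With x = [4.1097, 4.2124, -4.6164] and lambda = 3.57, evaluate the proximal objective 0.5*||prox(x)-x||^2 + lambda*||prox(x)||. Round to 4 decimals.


Step 1: Compute ||x||.
||x|| = 7.4796
Step 2: Compute scaling factor.
scale = max(0, 1 - 3.57/7.4796) = 0.5227
Step 3: prox(x) = [2.1482, 2.2018, -2.413]
||prox(x)|| = 3.9096
Step 4: Proximal objective.
0.5*||prox-x||^2 = 6.3725
lambda*||prox|| = 13.9573
Total = 20.3299
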